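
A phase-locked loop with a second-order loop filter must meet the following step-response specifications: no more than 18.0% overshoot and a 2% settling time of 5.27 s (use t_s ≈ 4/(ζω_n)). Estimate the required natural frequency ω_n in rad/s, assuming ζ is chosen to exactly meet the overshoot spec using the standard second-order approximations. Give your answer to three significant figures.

Inverting the overshoot relation: ζ = |ln 0.180|/√(π² + ln²0.180) = 0.479.
From t_s ≈ 4/(ζω_n): ω_n = 4/(ζ·t_s) = 4/(0.479·5.27) = 1.58 rad/s.

ω_n ≈ 1.58 rad/s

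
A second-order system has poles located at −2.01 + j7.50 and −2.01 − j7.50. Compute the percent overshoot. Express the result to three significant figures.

%OS ≈ 43.1%

The poles are at −σ ± jω_d with σ = 2.01 and ω_d = 7.50, so ω_n = √(σ²+ω_d²) = 7.76 rad/s and ζ = σ/ω_n = 0.259.
Overshoot: exp(−π·0.259/√(1−0.259²)) = 0.431, i.e. 43.1%.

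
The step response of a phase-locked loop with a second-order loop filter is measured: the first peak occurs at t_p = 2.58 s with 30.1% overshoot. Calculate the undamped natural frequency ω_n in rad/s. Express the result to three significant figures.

From the overshoot, ζ = −ln(OS)/√(π²+ln²(OS)) = 0.357.
t_p = π/ω_d ⇒ ω_d = 1.22 rad/s; then ω_n = ω_d/√(1−ζ²) = 1.30 rad/s.

ω_n ≈ 1.30 rad/s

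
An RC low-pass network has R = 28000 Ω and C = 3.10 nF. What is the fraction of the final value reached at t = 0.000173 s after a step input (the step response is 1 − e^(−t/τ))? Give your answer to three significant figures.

τ = RC = 28000 × 3.10 nF = 0.0000868 s.
y(t)/y_∞ = 1 − e^(−t/τ) = 1 − e^(−0.000173/0.0000868) = 1 − e^(−1.99) = 0.864.

y/y_∞ ≈ 0.864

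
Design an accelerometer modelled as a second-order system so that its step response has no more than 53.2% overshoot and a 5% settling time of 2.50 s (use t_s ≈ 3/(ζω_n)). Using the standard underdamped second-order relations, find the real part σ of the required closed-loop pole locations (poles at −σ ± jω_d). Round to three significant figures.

σ ≈ 1.20

The settling-time spec alone fixes σ = ζω_n = 3/t_s = 3/2.50 = 1.20.
(Overshoot then fixes ζ = 0.197 and hence ω_d = σ·√(1−ζ²)/ζ = 5.97 rad/s.)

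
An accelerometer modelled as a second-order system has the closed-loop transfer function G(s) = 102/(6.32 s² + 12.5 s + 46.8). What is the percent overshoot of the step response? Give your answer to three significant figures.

Dividing through by 6.32: denominator becomes s² + 1.978 s + 7.405.
So ω_n = √7.405 = 2.72 rad/s and ζ = 1.978/(2·2.72) = 0.363.
%OS = 100·exp(−πζ/√(1−ζ²)) = 29.4%.

%OS ≈ 29.4%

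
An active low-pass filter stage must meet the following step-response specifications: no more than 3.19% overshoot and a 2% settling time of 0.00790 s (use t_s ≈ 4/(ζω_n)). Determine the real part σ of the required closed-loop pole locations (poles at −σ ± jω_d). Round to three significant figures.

σ ≈ 506

The settling-time spec alone fixes σ = ζω_n = 4/t_s = 4/0.00790 = 506.
(Overshoot then fixes ζ = 0.739 and hence ω_d = σ·√(1−ζ²)/ζ = 462 rad/s.)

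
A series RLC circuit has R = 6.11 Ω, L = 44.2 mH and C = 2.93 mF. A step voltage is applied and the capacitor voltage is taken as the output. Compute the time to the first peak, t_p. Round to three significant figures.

For a series RLC circuit (capacitor voltage as output), ω_n = 1/√(LC) = 1/√(44.2 mH · 2.93 mF) = 87.9 rad/s.
ζ = (R/2)·√(C/L) = (6.11/2)·√(2.93 mF/44.2 mH) = 0.787.
The damped frequency ω_d = ω_n√(1−ζ²) = 54.3 rad/s. t_p = π/ω_d = 0.0579 s.

t_p ≈ 0.0579 s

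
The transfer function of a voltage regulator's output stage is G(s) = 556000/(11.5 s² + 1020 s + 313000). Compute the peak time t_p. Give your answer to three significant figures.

Dividing through by 11.5: denominator becomes s² + 88.70 s + 27220.
So ω_n = √27220 = 165 rad/s and ζ = 88.70/(2·165) = 0.269.
ω_d = 165·√(1 − 0.269²) = 159 rad/s. t_p = π/ω_d = 0.0198 s.

t_p ≈ 0.0198 s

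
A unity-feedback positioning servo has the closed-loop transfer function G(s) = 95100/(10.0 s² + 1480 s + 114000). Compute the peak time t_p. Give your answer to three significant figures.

t_p ≈ 0.0408 s

Dividing through by 10.0: denominator becomes s² + 148.0 s + 11400.
So ω_n = √11400 = 107 rad/s and ζ = 148.0/(2·107) = 0.693.
ω_d = ω_n√(1−ζ²) = 77.0 rad/s. t_p = π/ω_d = 0.0408 s.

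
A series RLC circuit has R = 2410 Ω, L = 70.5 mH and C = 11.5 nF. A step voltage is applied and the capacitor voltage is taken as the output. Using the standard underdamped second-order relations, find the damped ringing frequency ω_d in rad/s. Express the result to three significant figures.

ω_d ≈ 30700 rad/s

For a series RLC circuit (capacitor voltage as output), ω_n = 1/√(LC) = 1/√(70.5 mH · 11.5 nF) = 35100 rad/s.
ζ = (R/2)·√(C/L) = (2410/2)·√(11.5 nF/70.5 mH) = 0.487.
The damped frequency ω_d = ω_n√(1−ζ²) = 30700 rad/s.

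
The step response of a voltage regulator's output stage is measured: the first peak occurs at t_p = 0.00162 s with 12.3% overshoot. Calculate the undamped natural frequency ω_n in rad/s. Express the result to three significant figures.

ω_n ≈ 2330 rad/s

The overshoot fixes ζ = −ln(OS)/√(π²+ln²(OS)) = 0.555.
From t_p = π/ω_d, ω_d = π/0.00162 = 1940 rad/s, so ω_n = ω_d/√(1−ζ²) = 2330 rad/s.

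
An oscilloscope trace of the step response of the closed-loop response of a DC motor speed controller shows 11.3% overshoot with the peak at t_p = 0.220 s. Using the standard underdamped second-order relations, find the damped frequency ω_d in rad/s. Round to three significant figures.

t_p = π/ω_d, so ω_d = π/0.220 = 14.3 rad/s.

ω_d ≈ 14.3 rad/s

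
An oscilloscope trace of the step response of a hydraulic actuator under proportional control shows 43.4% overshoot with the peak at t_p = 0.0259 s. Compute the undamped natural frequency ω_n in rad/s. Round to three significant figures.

ω_n ≈ 126 rad/s

From the overshoot, ζ = −ln(OS)/√(π²+ln²(OS)) = 0.257.
t_p = π/ω_d ⇒ ω_d = 121 rad/s; then ω_n = ω_d/√(1−ζ²) = 126 rad/s.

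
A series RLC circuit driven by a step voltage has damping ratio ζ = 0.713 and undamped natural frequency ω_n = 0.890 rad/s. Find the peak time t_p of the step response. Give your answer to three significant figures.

The damped frequency is ω_d = ω_n√(1−ζ²) = 0.890·√(1−0.508) = 0.624 rad/s.
Peak time t_p = π/ω_d = π/0.624 = 5.03 s.

t_p ≈ 5.03 s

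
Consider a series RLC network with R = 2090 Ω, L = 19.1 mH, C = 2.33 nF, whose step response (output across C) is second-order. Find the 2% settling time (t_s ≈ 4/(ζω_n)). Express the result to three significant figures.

For a series RLC circuit (capacitor voltage as output), ω_n = 1/√(LC) = 1/√(19.1 mH · 2.33 nF) = 150000 rad/s.
ζ = (R/2)·√(C/L) = (2090/2)·√(2.33 nF/19.1 mH) = 0.365.
t_s ≈ 4/(ζω_n) = 0.0000731 s.

t_s ≈ 0.0000731 s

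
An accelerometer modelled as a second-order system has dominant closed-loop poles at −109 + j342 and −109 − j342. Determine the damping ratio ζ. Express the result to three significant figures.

ζ ≈ 0.304

With σ = 109, ω_d = 342: ω_n = √(σ²+ω_d²) = 359 rad/s, ζ = σ/ω_n = 0.304.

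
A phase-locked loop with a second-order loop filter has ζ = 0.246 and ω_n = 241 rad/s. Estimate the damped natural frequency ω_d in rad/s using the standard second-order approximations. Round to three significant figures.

ω_d ≈ 234 rad/s

ω_d = ω_n√(1−ζ²) = 241·√0.939 = 234 rad/s.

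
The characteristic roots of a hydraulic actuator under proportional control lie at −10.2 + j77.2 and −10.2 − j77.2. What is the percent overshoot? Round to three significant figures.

%OS ≈ 66.0%

The poles are at −σ ± jω_d with σ = 10.2 and ω_d = 77.2, so ω_n = √(σ²+ω_d²) = 77.9 rad/s and ζ = σ/ω_n = 0.131.
%OS = 100·exp(−πζ/√(1−ζ²)) = 66.0%.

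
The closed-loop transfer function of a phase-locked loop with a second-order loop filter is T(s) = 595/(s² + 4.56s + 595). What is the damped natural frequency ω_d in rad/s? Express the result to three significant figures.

ω_d ≈ 24.3 rad/s

Matching coefficients with s² + 2ζω_n s + ω_n² gives ω_n² = 595 ⇒ ω_n = 24.4 rad/s, and ζ = 4.56/(2ω_n) = 0.0935.
The damped frequency ω_d = ω_n√(1−ζ²) = 24.3 rad/s.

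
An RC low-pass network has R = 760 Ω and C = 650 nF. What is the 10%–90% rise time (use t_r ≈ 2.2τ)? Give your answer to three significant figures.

τ = RC = 760 × 650 nF = 0.000494 s.
t_r ≈ 2.2τ = 0.00109 s.

t_r ≈ 0.00109 s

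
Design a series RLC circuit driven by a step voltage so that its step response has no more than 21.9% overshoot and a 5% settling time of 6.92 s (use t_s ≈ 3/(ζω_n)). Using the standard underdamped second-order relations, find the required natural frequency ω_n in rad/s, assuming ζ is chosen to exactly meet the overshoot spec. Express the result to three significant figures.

ζ = −ln(OS)/√(π² + (ln OS)²). With OS = 0.219, ln OS = −1.519 and ζ = 1.519/3.489 = 0.435.
From t_s ≈ 3/(ζω_n): ω_n = 3/(ζ·t_s) = 3/(0.435·6.92) = 0.996 rad/s.

ω_n ≈ 0.996 rad/s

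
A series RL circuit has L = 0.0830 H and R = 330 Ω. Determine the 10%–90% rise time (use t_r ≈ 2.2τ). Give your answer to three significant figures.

τ = L/R = 0.0830/330 = 0.000252 s.
t_r ≈ 2.2τ = 0.000553 s.

t_r ≈ 0.000553 s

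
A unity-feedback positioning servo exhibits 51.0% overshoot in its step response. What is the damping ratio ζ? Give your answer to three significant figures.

Inverting the overshoot relation: ζ = |ln 0.510|/√(π² + ln²0.510) = 0.210.

ζ ≈ 0.210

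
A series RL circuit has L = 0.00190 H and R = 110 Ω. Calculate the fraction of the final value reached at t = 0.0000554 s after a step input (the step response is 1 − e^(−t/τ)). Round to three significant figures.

τ = L/R = 0.00190/110 = 0.0000173 s.
y(t)/y_∞ = 1 − e^(−t/τ) = 1 − e^(−0.0000554/0.0000173) = 1 − e^(−3.21) = 0.960.

y/y_∞ ≈ 0.960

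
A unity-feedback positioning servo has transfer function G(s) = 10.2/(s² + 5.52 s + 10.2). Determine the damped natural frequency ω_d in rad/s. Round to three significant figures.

ω_n = √10.2 = 3.19 rad/s; ζ = 5.52/(2·3.19) = 0.864.
The damped frequency ω_d = ω_n√(1−ζ²) = 1.61 rad/s.

ω_d ≈ 1.61 rad/s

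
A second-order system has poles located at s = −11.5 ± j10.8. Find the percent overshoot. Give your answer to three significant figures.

|pole| = ω_n = √(11.5² + 10.8²) = 15.8 rad/s; ζ = cos θ = σ/ω_n = 0.729.
Overshoot: exp(−π·0.729/√(1−0.729²)) = 0.0353, i.e. 3.53%.

%OS ≈ 3.53%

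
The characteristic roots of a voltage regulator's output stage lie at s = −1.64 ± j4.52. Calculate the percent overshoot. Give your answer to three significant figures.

With σ = 1.64, ω_d = 4.52: ω_n = √(σ²+ω_d²) = 4.81 rad/s, ζ = σ/ω_n = 0.341.
Overshoot: exp(−π·0.341/√(1−0.341²)) = 0.320, i.e. 32.0%.

%OS ≈ 32.0%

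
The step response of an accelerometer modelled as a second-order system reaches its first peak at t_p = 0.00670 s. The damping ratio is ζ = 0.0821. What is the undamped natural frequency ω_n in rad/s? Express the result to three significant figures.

Peak time t_p = π/ω_d, so ω_d = π/t_p = π/0.00670 = 469 rad/s.
ω_n = ω_d/√(1−ζ²) = 469/√0.993 = 470 rad/s.

ω_n ≈ 470 rad/s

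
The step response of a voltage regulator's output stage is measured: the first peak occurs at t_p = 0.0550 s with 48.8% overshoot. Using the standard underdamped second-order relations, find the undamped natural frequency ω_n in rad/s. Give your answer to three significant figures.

ω_n ≈ 58.6 rad/s

The overshoot fixes ζ = −ln(OS)/√(π²+ln²(OS)) = 0.223.
t_p = π/ω_d ⇒ ω_d = 57.1 rad/s; then ω_n = ω_d/√(1−ζ²) = 58.6 rad/s.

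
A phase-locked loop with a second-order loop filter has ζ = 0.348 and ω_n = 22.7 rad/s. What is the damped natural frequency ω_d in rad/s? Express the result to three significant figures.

ω_d ≈ 21.3 rad/s

ω_d = ω_n√(1−ζ²) = 22.7·√0.879 = 21.3 rad/s.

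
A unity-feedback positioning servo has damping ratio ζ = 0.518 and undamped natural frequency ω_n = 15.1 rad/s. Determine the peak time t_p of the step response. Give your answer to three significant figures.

t_p ≈ 0.243 s

The damped frequency is ω_d = ω_n√(1−ζ²) = 15.1·√(1−0.268) = 12.9 rad/s.
Peak time t_p = π/ω_d = π/12.9 = 0.243 s.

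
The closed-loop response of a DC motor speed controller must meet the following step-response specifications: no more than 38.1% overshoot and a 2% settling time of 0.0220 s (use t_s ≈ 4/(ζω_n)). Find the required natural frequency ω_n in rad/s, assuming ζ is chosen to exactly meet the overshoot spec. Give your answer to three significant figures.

ω_n ≈ 619 rad/s

ζ = −ln(OS)/√(π² + (ln OS)²). With OS = 0.381, ln OS = −0.9650 and ζ = 0.9650/3.286 = 0.294.
Then ω_n = 4/(ζ t_s) = 4/(0.294 × 0.0220) = 619 rad/s.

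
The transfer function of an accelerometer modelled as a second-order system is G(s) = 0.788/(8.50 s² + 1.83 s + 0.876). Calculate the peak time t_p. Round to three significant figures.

t_p ≈ 10.4 s

Dividing through by 8.50: denominator becomes s² + 0.2153 s + 0.1031.
So ω_n = √0.1031 = 0.321 rad/s and ζ = 0.2153/(2·0.321) = 0.335.
ω_d = 0.321·√(1 − 0.335²) = 0.302 rad/s. t_p = π/ω_d = 10.4 s.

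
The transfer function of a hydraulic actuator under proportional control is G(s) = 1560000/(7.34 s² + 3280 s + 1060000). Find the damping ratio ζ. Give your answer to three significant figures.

Dividing through by 7.34: denominator becomes s² + 446.9 s + 144400.
So ω_n = √144400 = 380 rad/s and ζ = 446.9/(2·380) = 0.588.

ζ ≈ 0.588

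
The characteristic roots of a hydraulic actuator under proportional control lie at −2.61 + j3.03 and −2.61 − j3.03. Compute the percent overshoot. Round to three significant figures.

%OS ≈ 6.68%

|pole| = ω_n = √(2.61² + 3.03²) = 4.00 rad/s; ζ = cos θ = σ/ω_n = 0.653.
Overshoot: exp(−π·0.653/√(1−0.653²)) = 0.0668, i.e. 6.68%.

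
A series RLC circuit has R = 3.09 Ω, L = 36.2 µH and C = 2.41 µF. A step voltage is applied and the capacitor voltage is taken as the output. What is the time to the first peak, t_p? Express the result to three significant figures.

t_p ≈ 0.0000320 s

For a series RLC circuit (capacitor voltage as output), ω_n = 1/√(LC) = 1/√(36.2 µH · 2.41 µF) = 107000 rad/s.
ζ = (R/2)·√(C/L) = (3.09/2)·√(2.41 µF/36.2 µH) = 0.399.
The damped frequency ω_d = ω_n√(1−ζ²) = 98200 rad/s. t_p = π/ω_d = 0.0000320 s.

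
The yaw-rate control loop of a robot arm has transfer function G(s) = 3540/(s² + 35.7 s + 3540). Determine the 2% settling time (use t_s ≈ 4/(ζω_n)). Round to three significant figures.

Comparing the denominator to s² + 2ζω_n s + ω_n²: ω_n = √3540 = 59.5 rad/s, and 2ζω_n = 35.7 so ζ = 35.7/(2·59.5) = 0.300.
t_s ≈ 4/(ζω_n) = 4/(0.300·59.5) = 0.224 s.

t_s ≈ 0.224 s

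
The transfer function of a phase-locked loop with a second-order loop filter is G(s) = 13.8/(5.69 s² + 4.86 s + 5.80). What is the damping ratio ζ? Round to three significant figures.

ζ ≈ 0.423

Dividing through by 5.69: denominator becomes s² + 0.8541 s + 1.019.
So ω_n = √1.019 = 1.01 rad/s and ζ = 0.8541/(2·1.01) = 0.423.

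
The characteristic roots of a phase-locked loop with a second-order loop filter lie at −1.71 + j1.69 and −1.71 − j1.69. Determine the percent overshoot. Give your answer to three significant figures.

|pole| = ω_n = √(1.71² + 1.69²) = 2.40 rad/s; ζ = cos θ = σ/ω_n = 0.711.
%OS = 100·exp(−πζ/√(1−ζ²)) = 4.16%.

%OS ≈ 4.16%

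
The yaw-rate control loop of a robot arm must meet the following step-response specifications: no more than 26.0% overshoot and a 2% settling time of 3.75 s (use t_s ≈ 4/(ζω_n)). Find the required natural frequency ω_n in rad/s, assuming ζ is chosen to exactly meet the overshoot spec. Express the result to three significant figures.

Inverting the overshoot relation: ζ = |ln 0.260|/√(π² + ln²0.260) = 0.394.
From t_s ≈ 4/(ζω_n): ω_n = 4/(ζ·t_s) = 4/(0.394·3.75) = 2.71 rad/s.

ω_n ≈ 2.71 rad/s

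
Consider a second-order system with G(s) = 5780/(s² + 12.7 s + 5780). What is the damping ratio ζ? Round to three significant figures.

ζ ≈ 0.0835

ω_n = √5780 = 76.0 rad/s; ζ = 12.7/(2·76.0) = 0.0835.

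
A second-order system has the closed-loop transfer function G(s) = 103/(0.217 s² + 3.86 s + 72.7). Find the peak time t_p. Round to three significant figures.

t_p ≈ 0.196 s

Dividing through by 0.217: denominator becomes s² + 17.79 s + 335.0.
So ω_n = √335.0 = 18.3 rad/s and ζ = 17.79/(2·18.3) = 0.486.
ω_d = 18.3·√(1 − 0.486²) = 16.0 rad/s. t_p = π/ω_d = 0.196 s.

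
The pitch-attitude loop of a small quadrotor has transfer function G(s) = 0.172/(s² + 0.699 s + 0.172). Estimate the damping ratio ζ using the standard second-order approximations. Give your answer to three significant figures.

ζ ≈ 0.843

ω_n = √0.172 = 0.415 rad/s; ζ = 0.699/(2·0.415) = 0.843.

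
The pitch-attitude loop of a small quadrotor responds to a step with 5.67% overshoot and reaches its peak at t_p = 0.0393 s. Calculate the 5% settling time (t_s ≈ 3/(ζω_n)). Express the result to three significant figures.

t_s ≈ 0.0411 s

The overshoot fixes ζ = −ln(OS)/√(π²+ln²(OS)) = 0.674.
From t_p = π/ω_d, ω_d = π/0.0393 = 79.9 rad/s, so ω_n = ω_d/√(1−ζ²) = 108 rad/s.
t_s ≈ 3/(ζω_n) = 3/(0.674·108) = 0.0411 s.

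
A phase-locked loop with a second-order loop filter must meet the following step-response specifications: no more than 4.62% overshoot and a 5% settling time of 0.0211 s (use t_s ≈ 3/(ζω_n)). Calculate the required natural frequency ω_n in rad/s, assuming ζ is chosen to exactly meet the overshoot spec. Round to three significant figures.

ω_n ≈ 203 rad/s

ζ = −ln(OS)/√(π² + (ln OS)²). With OS = 0.0462, ln OS = −3.075 and ζ = 3.075/4.396 = 0.699.
From t_s ≈ 3/(ζω_n): ω_n = 3/(ζ·t_s) = 3/(0.699·0.0211) = 203 rad/s.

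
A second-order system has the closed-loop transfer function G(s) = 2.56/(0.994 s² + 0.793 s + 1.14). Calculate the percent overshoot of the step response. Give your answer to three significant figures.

Dividing through by 0.994: denominator becomes s² + 0.7978 s + 1.147.
So ω_n = √1.147 = 1.07 rad/s and ζ = 0.7978/(2·1.07) = 0.372.
%OS = 100·exp(−πζ/√(1−ζ²)) = 28.3%.

%OS ≈ 28.3%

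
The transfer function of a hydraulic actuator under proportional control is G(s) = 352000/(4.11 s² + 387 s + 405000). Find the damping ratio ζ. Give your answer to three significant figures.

ζ ≈ 0.150

Dividing through by 4.11: denominator becomes s² + 94.16 s + 98540.
So ω_n = √98540 = 314 rad/s and ζ = 94.16/(2·314) = 0.150.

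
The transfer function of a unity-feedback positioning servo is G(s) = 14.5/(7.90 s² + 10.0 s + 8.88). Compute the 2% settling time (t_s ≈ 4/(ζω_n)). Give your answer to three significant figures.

t_s ≈ 6.32 s

Dividing through by 7.90: denominator becomes s² + 1.266 s + 1.124.
So ω_n = √1.124 = 1.06 rad/s and ζ = 1.266/(2·1.06) = 0.597.
t_s ≈ 4/(ζω_n) = 6.32 s.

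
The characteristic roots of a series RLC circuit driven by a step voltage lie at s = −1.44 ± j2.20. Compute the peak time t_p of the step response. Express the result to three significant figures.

t_p ≈ 1.43 s

t_p = π/ω_d with ω_d = 2.20 (the imaginary part), so t_p = 1.43 s.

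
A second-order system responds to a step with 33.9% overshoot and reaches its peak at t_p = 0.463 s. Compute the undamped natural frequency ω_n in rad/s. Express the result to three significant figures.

The overshoot fixes ζ = −ln(OS)/√(π²+ln²(OS)) = 0.326.
t_p = π/ω_d ⇒ ω_d = 6.79 rad/s; then ω_n = ω_d/√(1−ζ²) = 7.18 rad/s.

ω_n ≈ 7.18 rad/s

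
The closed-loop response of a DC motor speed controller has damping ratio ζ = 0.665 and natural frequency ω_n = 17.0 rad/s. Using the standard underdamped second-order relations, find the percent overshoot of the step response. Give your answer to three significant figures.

%OS ≈ 6.10%

For an underdamped second-order system, %OS = 100·exp(−πζ/√(1−ζ²)).
πζ/√(1−ζ²) = π·0.665/√(1−0.442) = 2.797, so %OS = 100·e^(−2.797) = 6.10%.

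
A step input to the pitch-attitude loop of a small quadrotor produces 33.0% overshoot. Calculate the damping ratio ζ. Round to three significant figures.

ζ ≈ 0.333

Inverting the overshoot relation: ζ = |ln 0.330|/√(π² + ln²0.330) = 0.333.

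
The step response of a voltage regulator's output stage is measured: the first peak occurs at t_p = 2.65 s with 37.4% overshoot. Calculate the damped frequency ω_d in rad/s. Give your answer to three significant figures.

t_p = π/ω_d, so ω_d = π/2.65 = 1.19 rad/s.

ω_d ≈ 1.19 rad/s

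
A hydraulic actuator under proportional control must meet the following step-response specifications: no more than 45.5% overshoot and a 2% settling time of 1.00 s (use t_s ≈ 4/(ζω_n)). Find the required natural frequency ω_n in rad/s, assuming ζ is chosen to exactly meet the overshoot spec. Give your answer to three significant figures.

ζ = −ln(OS)/√(π² + (ln OS)²). With OS = 0.455, ln OS = −0.7875 and ζ = 0.7875/3.239 = 0.243.
Then ω_n = 4/(ζ t_s) = 4/(0.243 × 1.00) = 16.5 rad/s.

ω_n ≈ 16.5 rad/s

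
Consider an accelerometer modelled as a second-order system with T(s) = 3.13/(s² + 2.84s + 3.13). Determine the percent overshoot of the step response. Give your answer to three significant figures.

ω_n = √3.13 = 1.77 rad/s; ζ = 2.84/(2·1.77) = 0.803.
%OS = 100·exp(−πζ/√(1−ζ²)) = 1.46%.

%OS ≈ 1.46%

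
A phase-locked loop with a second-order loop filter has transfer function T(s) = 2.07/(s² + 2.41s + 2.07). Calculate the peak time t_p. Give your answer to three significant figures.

Matching coefficients with s² + 2ζω_n s + ω_n² gives ω_n² = 2.07 ⇒ ω_n = 1.44 rad/s, and ζ = 2.41/(2ω_n) = 0.838.
The damped frequency ω_d = ω_n√(1−ζ²) = 0.786 rad/s. Then t_p = π/ω_d = 4.00 s.

t_p ≈ 4.00 s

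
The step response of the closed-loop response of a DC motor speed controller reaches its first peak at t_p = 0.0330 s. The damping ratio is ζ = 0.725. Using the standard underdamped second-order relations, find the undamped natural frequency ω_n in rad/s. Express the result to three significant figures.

Peak time t_p = π/ω_d, so ω_d = π/t_p = π/0.0330 = 95.2 rad/s.
ω_n = ω_d/√(1−ζ²) = 95.2/√0.474 = 138 rad/s.

ω_n ≈ 138 rad/s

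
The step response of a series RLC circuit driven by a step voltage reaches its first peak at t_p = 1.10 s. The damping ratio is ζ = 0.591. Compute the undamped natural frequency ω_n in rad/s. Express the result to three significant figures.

ω_n ≈ 3.54 rad/s

Peak time t_p = π/ω_d, so ω_d = π/t_p = π/1.10 = 2.86 rad/s.
ω_n = ω_d/√(1−ζ²) = 2.86/√0.651 = 3.54 rad/s.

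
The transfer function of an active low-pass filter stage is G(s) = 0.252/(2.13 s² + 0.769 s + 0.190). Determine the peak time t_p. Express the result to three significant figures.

Dividing through by 2.13: denominator becomes s² + 0.3610 s + 0.08920.
So ω_n = √0.08920 = 0.299 rad/s and ζ = 0.3610/(2·0.299) = 0.604.
ω_d = 0.299·√(1 − 0.604²) = 0.238 rad/s. t_p = π/ω_d = 13.2 s.

t_p ≈ 13.2 s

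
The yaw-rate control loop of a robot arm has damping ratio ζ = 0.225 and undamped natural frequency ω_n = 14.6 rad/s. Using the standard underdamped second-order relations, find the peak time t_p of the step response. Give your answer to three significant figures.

The damped frequency is ω_d = ω_n√(1−ζ²) = 14.6·√(1−0.0506) = 14.2 rad/s.
Peak time t_p = π/ω_d = π/14.2 = 0.221 s.

t_p ≈ 0.221 s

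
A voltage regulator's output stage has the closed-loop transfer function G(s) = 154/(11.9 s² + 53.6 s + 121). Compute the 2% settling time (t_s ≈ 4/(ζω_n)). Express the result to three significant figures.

t_s ≈ 1.78 s

Dividing through by 11.9: denominator becomes s² + 4.504 s + 10.17.
So ω_n = √10.17 = 3.19 rad/s and ζ = 4.504/(2·3.19) = 0.706.
t_s ≈ 4/(ζω_n) = 1.78 s.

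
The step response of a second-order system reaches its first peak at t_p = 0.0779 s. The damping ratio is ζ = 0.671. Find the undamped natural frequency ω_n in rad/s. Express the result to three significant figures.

ω_n ≈ 54.4 rad/s

Peak time t_p = π/ω_d, so ω_d = π/t_p = π/0.0779 = 40.3 rad/s.
ω_n = ω_d/√(1−ζ²) = 40.3/√0.550 = 54.4 rad/s.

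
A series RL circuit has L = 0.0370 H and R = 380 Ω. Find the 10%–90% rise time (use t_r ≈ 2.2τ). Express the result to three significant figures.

τ = L/R = 0.0370/380 = 0.0000974 s.
t_r ≈ 2.2τ = 0.000214 s.

t_r ≈ 0.000214 s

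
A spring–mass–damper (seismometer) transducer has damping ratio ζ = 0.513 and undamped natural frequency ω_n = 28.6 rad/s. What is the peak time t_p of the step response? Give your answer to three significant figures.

t_p ≈ 0.128 s

The damped frequency is ω_d = ω_n√(1−ζ²) = 28.6·√(1−0.263) = 24.5 rad/s.
Peak time t_p = π/ω_d = π/24.5 = 0.128 s.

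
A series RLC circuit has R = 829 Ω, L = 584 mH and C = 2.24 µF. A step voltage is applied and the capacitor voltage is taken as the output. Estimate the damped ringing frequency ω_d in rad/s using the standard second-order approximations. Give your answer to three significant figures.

ω_d ≈ 511 rad/s

For a series RLC circuit (capacitor voltage as output), ω_n = 1/√(LC) = 1/√(584 mH · 2.24 µF) = 874 rad/s.
ζ = (R/2)·√(C/L) = (829/2)·√(2.24 µF/584 mH) = 0.812.
The damped frequency ω_d = ω_n√(1−ζ²) = 511 rad/s.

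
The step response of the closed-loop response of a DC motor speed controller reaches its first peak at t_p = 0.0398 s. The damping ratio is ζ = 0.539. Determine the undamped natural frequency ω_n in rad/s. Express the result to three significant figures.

Peak time t_p = π/ω_d, so ω_d = π/t_p = π/0.0398 = 78.9 rad/s.
ω_n = ω_d/√(1−ζ²) = 78.9/√0.709 = 93.7 rad/s.

ω_n ≈ 93.7 rad/s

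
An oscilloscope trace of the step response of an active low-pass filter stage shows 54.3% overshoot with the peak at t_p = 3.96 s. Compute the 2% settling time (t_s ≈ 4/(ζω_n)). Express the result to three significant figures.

t_s ≈ 25.9 s

From the overshoot, ζ = −ln(OS)/√(π²+ln²(OS)) = 0.191.
From t_p = π/ω_d, ω_d = π/3.96 = 0.793 rad/s, so ω_n = ω_d/√(1−ζ²) = 0.808 rad/s.
t_s ≈ 4/(ζω_n) = 4/(0.191·0.808) = 25.9 s.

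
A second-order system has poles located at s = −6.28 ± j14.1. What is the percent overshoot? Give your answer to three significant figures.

With σ = 6.28, ω_d = 14.1: ω_n = √(σ²+ω_d²) = 15.4 rad/s, ζ = σ/ω_n = 0.407.
%OS = 100 e^{−πζ/√(1−ζ²)} with ζ = 0.407 gives 24.7%.

%OS ≈ 24.7%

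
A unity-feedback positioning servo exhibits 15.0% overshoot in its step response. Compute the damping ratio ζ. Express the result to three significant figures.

ζ ≈ 0.517

Inverting the overshoot relation: ζ = |ln 0.150|/√(π² + ln²0.150) = 0.517.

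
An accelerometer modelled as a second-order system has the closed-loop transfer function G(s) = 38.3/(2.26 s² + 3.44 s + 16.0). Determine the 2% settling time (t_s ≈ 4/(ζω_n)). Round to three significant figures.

Dividing through by 2.26: denominator becomes s² + 1.522 s + 7.080.
So ω_n = √7.080 = 2.66 rad/s and ζ = 1.522/(2·2.66) = 0.286.
t_s ≈ 4/(ζω_n) = 5.26 s.

t_s ≈ 5.26 s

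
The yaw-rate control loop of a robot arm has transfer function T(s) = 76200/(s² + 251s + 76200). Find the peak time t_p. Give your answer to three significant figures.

Matching coefficients with s² + 2ζω_n s + ω_n² gives ω_n² = 76200 ⇒ ω_n = 276 rad/s, and ζ = 251/(2ω_n) = 0.455.
ω_d = ω_n√(1−ζ²) = 246 rad/s. Then t_p = π/ω_d = 0.0128 s.

t_p ≈ 0.0128 s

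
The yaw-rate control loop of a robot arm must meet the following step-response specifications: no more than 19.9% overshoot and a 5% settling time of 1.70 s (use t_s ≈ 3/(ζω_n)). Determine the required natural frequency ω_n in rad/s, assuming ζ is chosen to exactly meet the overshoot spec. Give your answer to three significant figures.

Inverting the overshoot relation: ζ = |ln 0.199|/√(π² + ln²0.199) = 0.457.
Then ω_n = 3/(ζ t_s) = 3/(0.457 × 1.70) = 3.86 rad/s.

ω_n ≈ 3.86 rad/s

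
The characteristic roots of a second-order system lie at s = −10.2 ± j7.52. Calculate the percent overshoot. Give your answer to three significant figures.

With σ = 10.2, ω_d = 7.52: ω_n = √(σ²+ω_d²) = 12.7 rad/s, ζ = σ/ω_n = 0.805.
Overshoot: exp(−π·0.805/√(1−0.805²)) = 0.0141, i.e. 1.41%.

%OS ≈ 1.41%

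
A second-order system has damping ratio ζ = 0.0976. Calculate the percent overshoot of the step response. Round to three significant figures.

For an underdamped second-order system, %OS = 100·exp(−πζ/√(1−ζ²)).
πζ/√(1−ζ²) = π·0.0976/√(1−0.00953) = 0.3081, so %OS = 100·e^(−0.3081) = 73.5%.

%OS ≈ 73.5%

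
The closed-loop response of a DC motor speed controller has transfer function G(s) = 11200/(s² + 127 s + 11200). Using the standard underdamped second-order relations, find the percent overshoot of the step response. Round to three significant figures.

%OS ≈ 9.48%

Comparing the denominator to s² + 2ζω_n s + ω_n²: ω_n = √11200 = 106 rad/s, and 2ζω_n = 127 so ζ = 127/(2·106) = 0.600.
%OS = 100 e^{−πζ/√(1−ζ²)} with ζ = 0.600 gives 9.48%.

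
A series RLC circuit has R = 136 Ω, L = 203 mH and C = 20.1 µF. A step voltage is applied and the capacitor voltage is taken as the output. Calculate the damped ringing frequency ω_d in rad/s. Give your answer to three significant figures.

ω_d ≈ 365 rad/s

For a series RLC circuit (capacitor voltage as output), ω_n = 1/√(LC) = 1/√(203 mH · 20.1 µF) = 495 rad/s.
ζ = (R/2)·√(C/L) = (136/2)·√(20.1 µF/203 mH) = 0.677.
The damped frequency ω_d = ω_n√(1−ζ²) = 365 rad/s.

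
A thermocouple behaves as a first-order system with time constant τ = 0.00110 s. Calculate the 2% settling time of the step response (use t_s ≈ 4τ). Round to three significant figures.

t_s ≈ 4τ = 0.00440 s.

t_s ≈ 0.00440 s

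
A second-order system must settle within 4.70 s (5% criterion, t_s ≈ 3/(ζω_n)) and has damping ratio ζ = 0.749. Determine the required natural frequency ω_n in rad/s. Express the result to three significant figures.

Rearranging t_s ≈ 3/(ζω_n) gives ω_n = 3/(ζ·t_s) = 3/(0.749 × 4.70) = 0.852 rad/s.

ω_n ≈ 0.852 rad/s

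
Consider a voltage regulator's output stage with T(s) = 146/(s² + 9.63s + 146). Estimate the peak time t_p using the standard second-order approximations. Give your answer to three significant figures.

t_p ≈ 0.283 s

ω_n = √146 = 12.1 rad/s; ζ = 9.63/(2·12.1) = 0.398.
ω_d = 12.1·√(1 − 0.398²) = 11.1 rad/s. Then t_p = π/ω_d = 0.283 s.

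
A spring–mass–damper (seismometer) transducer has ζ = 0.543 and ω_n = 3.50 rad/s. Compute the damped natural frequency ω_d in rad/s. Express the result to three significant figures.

ω_d = ω_n√(1−ζ²) = 3.50·√0.705 = 2.94 rad/s.

ω_d ≈ 2.94 rad/s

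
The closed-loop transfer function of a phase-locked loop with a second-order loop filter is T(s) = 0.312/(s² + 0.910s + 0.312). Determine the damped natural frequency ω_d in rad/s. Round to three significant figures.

Comparing the denominator to s² + 2ζω_n s + ω_n²: ω_n = √0.312 = 0.559 rad/s, and 2ζω_n = 0.910 so ζ = 0.910/(2·0.559) = 0.815.
ω_d = 0.559·√(1 − 0.815²) = 0.324 rad/s.

ω_d ≈ 0.324 rad/s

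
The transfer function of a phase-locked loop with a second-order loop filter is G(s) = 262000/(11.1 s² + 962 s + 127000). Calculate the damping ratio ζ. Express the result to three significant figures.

ζ ≈ 0.405

Dividing through by 11.1: denominator becomes s² + 86.67 s + 11440.
So ω_n = √11440 = 107 rad/s and ζ = 86.67/(2·107) = 0.405.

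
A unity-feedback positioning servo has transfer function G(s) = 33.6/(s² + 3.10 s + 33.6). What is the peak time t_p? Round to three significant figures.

t_p ≈ 0.562 s

Comparing the denominator to s² + 2ζω_n s + ω_n²: ω_n = √33.6 = 5.80 rad/s, and 2ζω_n = 3.10 so ζ = 3.10/(2·5.80) = 0.267.
The damped frequency ω_d = ω_n√(1−ζ²) = 5.59 rad/s. Then t_p = π/ω_d = 0.562 s.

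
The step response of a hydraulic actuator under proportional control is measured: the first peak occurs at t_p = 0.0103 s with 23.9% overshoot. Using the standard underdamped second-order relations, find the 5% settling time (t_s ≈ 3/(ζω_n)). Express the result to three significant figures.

ζ from %OS: ζ = |ln 0.239|/√(π²+ln²0.239) = 0.415.
From t_p = π/ω_d, ω_d = π/0.0103 = 305 rad/s, so ω_n = ω_d/√(1−ζ²) = 335 rad/s.
t_s ≈ 3/(ζω_n) = 3/(0.415·335) = 0.0216 s.

t_s ≈ 0.0216 s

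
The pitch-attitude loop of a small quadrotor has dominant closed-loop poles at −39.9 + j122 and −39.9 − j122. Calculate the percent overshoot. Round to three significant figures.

|pole| = ω_n = √(39.9² + 122²) = 128 rad/s; ζ = cos θ = σ/ω_n = 0.311.
%OS = 100 e^{−πζ/√(1−ζ²)} with ζ = 0.311 gives 35.8%.

%OS ≈ 35.8%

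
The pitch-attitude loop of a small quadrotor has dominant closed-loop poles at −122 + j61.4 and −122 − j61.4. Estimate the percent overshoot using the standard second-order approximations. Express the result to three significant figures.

With σ = 122, ω_d = 61.4: ω_n = √(σ²+ω_d²) = 137 rad/s, ζ = σ/ω_n = 0.893.
%OS = 100 e^{−πζ/√(1−ζ²)} with ζ = 0.893 gives 0.195%.

%OS ≈ 0.195%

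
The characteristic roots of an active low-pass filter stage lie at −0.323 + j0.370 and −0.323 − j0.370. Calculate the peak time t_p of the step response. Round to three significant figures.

t_p ≈ 8.49 s

t_p = π/ω_d with ω_d = 0.370 (the imaginary part), so t_p = 8.49 s.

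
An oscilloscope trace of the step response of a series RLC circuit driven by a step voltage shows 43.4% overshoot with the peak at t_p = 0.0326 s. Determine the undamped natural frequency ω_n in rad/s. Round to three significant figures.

From the overshoot, ζ = −ln(OS)/√(π²+ln²(OS)) = 0.257.
t_p = π/ω_d ⇒ ω_d = 96.4 rad/s; then ω_n = ω_d/√(1−ζ²) = 99.7 rad/s.

ω_n ≈ 99.7 rad/s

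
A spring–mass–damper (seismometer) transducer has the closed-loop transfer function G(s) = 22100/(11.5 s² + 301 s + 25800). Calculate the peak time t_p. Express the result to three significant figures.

Dividing through by 11.5: denominator becomes s² + 26.17 s + 2243.
So ω_n = √2243 = 47.4 rad/s and ζ = 26.17/(2·47.4) = 0.276.
ω_d = 47.4·√(1 − 0.276²) = 45.5 rad/s. t_p = π/ω_d = 0.0690 s.

t_p ≈ 0.0690 s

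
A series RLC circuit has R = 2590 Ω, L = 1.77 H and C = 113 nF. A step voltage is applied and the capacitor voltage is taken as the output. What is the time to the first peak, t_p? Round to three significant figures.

For a series RLC circuit (capacitor voltage as output), ω_n = 1/√(LC) = 1/√(1.77 H · 113 nF) = 2240 rad/s.
ζ = (R/2)·√(C/L) = (2590/2)·√(113 nF/1.77 H) = 0.327.
The damped frequency ω_d = ω_n√(1−ζ²) = 2110 rad/s. t_p = π/ω_d = 0.00149 s.

t_p ≈ 0.00149 s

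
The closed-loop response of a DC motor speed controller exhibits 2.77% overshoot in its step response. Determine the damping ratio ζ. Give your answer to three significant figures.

ζ ≈ 0.752

From %OS = 100·exp(−πζ/√(1−ζ²)), invert to get ζ = −ln(OS)/√(π² + ln²(OS)) with OS = 0.0277.
−ln 0.0277 = 3.586, so ζ = 3.586/√(π² + 12.86) = 0.752.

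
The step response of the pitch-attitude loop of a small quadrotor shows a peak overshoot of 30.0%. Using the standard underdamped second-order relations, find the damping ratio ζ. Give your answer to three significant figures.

Inverting the overshoot relation: ζ = |ln 0.300|/√(π² + ln²0.300) = 0.358.

ζ ≈ 0.358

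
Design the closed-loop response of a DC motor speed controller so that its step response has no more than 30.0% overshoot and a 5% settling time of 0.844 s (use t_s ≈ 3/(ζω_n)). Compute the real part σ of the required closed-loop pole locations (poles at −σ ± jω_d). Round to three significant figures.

The settling-time spec alone fixes σ = ζω_n = 3/t_s = 3/0.844 = 3.55.
(Overshoot then fixes ζ = 0.358 and hence ω_d = σ·√(1−ζ²)/ζ = 9.27 rad/s.)

σ ≈ 3.55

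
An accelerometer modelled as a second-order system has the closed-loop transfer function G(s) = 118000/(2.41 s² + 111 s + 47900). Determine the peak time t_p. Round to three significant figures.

t_p ≈ 0.0226 s

Dividing through by 2.41: denominator becomes s² + 46.06 s + 19880.
So ω_n = √19880 = 141 rad/s and ζ = 46.06/(2·141) = 0.163.
ω_d = 141·√(1 − 0.163²) = 139 rad/s. t_p = π/ω_d = 0.0226 s.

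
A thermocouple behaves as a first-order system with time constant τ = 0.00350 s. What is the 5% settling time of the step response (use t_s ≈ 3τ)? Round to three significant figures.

t_s ≈ 3τ = 0.0105 s.

t_s ≈ 0.0105 s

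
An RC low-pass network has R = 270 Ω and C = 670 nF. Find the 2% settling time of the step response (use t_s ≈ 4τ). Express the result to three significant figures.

τ = RC = 270 × 670 nF = 0.000181 s.
t_s ≈ 4τ = 0.000724 s.

t_s ≈ 0.000724 s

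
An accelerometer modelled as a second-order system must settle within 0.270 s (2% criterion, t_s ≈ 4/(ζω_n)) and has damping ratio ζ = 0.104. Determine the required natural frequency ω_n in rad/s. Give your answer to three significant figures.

Rearranging t_s ≈ 4/(ζω_n) gives ω_n = 4/(ζ·t_s) = 4/(0.104 × 0.270) = 142 rad/s.

ω_n ≈ 142 rad/s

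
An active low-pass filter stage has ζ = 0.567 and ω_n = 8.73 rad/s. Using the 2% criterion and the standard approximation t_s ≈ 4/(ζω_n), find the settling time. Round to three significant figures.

t_s ≈ 0.808 s

t_s ≈ 4/(ζω_n) = 4/(0.567 × 8.73) = 0.808 s.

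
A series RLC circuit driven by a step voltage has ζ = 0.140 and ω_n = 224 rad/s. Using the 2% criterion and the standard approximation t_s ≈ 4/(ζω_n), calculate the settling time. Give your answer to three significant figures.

t_s ≈ 0.128 s

t_s ≈ 4/(ζω_n) = 4/(0.140 × 224) = 0.128 s.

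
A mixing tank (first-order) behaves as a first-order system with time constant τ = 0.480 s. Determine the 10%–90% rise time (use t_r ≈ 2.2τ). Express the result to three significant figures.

t_r ≈ 1.06 s

t_r ≈ 2.2τ = 1.06 s.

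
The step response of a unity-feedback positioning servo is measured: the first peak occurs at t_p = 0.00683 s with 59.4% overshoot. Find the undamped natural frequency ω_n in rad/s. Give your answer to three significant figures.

ω_n ≈ 466 rad/s

The overshoot fixes ζ = −ln(OS)/√(π²+ln²(OS)) = 0.164.
From t_p = π/ω_d, ω_d = π/0.00683 = 460 rad/s, so ω_n = ω_d/√(1−ζ²) = 466 rad/s.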